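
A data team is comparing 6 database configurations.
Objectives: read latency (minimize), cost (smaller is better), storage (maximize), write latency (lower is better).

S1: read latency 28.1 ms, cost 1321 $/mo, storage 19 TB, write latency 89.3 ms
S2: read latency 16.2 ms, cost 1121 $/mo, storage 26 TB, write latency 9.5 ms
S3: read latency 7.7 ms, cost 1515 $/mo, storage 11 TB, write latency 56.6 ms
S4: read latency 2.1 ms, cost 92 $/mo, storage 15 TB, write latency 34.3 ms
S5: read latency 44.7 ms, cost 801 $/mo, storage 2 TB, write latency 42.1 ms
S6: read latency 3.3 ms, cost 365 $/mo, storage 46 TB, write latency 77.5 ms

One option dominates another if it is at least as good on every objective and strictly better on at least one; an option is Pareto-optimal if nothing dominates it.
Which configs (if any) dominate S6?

S1: worse on read latency (28.1 vs 3.3).
S2: worse on read latency (16.2 vs 3.3).
S3: worse on read latency (7.7 vs 3.3).
S4: worse on storage (15 vs 46).
S5: worse on read latency (44.7 vs 3.3).
No option dominates S6.

none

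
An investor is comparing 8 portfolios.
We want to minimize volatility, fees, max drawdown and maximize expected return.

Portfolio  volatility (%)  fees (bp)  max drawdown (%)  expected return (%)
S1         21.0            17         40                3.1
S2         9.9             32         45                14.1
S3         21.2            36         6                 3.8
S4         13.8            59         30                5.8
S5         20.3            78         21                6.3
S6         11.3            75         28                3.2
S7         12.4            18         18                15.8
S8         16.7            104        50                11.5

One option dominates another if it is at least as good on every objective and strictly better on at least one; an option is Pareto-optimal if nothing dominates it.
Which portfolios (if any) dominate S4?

S7: volatility 12.4≤13.8, fees 18≤59, max drawdown 18≤30, expected return 15.8≥5.8 — dominates S4.
Others (S1, S2, S3, S5, S6, S8) are each worse than S4 on at least one objective.

S7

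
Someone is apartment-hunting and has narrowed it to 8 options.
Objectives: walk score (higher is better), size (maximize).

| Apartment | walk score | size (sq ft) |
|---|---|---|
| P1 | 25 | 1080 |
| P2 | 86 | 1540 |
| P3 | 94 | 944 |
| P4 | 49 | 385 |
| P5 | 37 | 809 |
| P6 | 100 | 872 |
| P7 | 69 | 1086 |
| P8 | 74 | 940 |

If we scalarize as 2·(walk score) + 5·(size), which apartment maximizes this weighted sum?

P1: 2·25 + 5·1080 = 5450
P2: 2·86 + 5·1540 = 7872
P3: 2·94 + 5·944 = 4908
P4: 2·49 + 5·385 = 2023
P5: 2·37 + 5·809 = 4119
P6: 2·100 + 5·872 = 4560
P7: 2·69 + 5·1086 = 5568
P8: 2·74 + 5·940 = 4848
Highest: P2 at 7872.

P2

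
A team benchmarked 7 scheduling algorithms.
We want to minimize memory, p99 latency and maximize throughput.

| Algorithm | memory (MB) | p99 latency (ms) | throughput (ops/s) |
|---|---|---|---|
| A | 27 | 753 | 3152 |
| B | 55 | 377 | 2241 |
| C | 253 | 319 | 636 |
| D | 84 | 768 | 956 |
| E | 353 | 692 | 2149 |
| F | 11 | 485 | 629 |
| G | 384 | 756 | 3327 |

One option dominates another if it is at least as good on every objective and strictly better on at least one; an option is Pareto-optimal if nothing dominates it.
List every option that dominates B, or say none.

none

A: worse on p99 latency (753 vs 377).
C: worse on memory (253 vs 55).
D: worse on memory (84 vs 55).
E: worse on memory (353 vs 55).
F: worse on p99 latency (485 vs 377).
G: worse on memory (384 vs 55).
No option dominates B.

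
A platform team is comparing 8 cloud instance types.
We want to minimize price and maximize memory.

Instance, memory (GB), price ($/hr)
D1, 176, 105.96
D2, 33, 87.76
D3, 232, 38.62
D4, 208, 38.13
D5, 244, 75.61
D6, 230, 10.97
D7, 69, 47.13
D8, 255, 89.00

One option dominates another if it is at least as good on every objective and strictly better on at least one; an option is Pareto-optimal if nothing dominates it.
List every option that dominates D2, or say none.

D3, D4, D5, D6, D7

D3: memory 232≥33, price 38.62≤87.76 — dominates D2.
D4: memory 208≥33, price 38.13≤87.76 — dominates D2.
D5: memory 244≥33, price 75.61≤87.76 — dominates D2.
D6: memory 230≥33, price 10.97≤87.76 — dominates D2.
D7: memory 69≥33, price 47.13≤87.76 — dominates D2.
Others (D1, D8) are each worse than D2 on at least one objective.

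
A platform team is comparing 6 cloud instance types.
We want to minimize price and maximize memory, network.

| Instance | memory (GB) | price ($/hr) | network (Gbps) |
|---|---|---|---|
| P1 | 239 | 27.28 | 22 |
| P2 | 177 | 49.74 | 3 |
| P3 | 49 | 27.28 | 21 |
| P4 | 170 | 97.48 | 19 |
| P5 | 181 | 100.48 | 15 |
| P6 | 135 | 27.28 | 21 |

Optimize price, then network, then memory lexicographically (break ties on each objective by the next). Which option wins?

P1

First minimize price: best is 27.28, kept {P1, P3, P6}.
Then maximize network: best is 22, kept {P1}.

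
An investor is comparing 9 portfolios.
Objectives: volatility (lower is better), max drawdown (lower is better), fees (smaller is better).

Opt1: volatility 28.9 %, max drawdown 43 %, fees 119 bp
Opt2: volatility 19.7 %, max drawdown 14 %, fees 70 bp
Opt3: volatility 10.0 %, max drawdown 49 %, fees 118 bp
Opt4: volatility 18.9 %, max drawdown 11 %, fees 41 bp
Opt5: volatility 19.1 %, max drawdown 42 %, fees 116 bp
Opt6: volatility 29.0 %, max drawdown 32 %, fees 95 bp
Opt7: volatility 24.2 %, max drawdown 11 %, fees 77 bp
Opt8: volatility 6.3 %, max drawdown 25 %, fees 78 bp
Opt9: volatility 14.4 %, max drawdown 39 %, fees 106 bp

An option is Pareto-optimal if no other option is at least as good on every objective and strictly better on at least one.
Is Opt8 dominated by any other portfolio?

Opt1: worse on volatility (28.9 vs 6.3).
Opt2: worse on volatility (19.7 vs 6.3).
Opt3: worse on volatility (10.0 vs 6.3).
Opt4: worse on volatility (18.9 vs 6.3).
Opt5: worse on volatility (19.1 vs 6.3).
Opt6: worse on volatility (29.0 vs 6.3).
Opt7: worse on volatility (24.2 vs 6.3).
Opt9: worse on volatility (14.4 vs 6.3).
No option is at least as good as Opt8 on every objective and strictly better on one.

No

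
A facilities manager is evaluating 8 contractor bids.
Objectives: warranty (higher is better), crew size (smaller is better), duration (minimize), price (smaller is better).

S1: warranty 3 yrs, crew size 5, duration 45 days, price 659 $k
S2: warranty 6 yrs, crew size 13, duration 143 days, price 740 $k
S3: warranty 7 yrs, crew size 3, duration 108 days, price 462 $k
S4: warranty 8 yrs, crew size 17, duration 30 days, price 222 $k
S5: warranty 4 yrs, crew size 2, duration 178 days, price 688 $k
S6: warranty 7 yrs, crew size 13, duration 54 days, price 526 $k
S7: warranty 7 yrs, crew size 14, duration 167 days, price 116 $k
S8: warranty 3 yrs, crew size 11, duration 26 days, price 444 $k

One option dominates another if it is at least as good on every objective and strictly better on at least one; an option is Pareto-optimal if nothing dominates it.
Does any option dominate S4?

No

S1: worse on warranty (3 vs 8).
S2: worse on warranty (6 vs 8).
S3: worse on warranty (7 vs 8).
S5: worse on warranty (4 vs 8).
S6: worse on warranty (7 vs 8).
S7: worse on warranty (7 vs 8).
S8: worse on warranty (3 vs 8).
No option is at least as good as S4 on every objective and strictly better on one.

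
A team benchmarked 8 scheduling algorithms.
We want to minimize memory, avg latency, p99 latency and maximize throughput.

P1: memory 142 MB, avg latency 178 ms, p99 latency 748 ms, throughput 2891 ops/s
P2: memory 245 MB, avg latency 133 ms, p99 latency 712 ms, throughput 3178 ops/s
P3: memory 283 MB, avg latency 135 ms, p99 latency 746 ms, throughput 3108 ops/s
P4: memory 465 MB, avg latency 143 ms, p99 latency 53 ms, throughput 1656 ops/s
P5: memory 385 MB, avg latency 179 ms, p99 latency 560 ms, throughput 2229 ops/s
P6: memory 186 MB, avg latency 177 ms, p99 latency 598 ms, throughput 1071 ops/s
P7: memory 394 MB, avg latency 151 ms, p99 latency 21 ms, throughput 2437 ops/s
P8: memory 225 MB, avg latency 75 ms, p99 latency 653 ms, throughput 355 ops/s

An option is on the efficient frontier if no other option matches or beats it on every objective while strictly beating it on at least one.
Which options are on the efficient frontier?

P1, P2, P4, P5, P6, P7, P8

P1: not dominated (best memory).
P2: not dominated (best throughput).
P3: dominated by P2 (memory 245≤283, avg latency 133≤135, p99 latency 712≤746, throughput 3178≥3108).
P4: not dominated.
P5: not dominated.
P6: not dominated.
P7: not dominated (best p99 latency).
P8: not dominated (best avg latency).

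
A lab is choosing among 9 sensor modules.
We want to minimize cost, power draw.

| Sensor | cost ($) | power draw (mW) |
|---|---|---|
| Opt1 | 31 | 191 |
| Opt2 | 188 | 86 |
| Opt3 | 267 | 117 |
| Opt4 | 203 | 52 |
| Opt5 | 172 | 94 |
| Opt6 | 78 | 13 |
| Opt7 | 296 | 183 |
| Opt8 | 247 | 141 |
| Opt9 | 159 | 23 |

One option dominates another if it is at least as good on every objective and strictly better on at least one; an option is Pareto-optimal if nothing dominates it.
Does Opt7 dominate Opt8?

Opt7 vs Opt8: Opt7 is worse on cost (296 vs 247), so it does not dominate Opt8.

No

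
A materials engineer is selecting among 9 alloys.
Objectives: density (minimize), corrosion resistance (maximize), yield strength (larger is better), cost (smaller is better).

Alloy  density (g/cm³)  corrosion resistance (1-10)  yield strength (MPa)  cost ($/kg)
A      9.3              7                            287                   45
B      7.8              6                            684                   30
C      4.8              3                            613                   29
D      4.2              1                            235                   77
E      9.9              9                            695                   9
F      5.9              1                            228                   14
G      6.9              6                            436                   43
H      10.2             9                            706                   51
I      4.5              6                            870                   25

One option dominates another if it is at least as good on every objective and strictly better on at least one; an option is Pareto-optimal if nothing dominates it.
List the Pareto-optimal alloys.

A: not dominated.
B: dominated by I (density 4.5≤7.8, corrosion resistance 6≥6, yield strength 870≥684, cost 25≤30).
C: dominated by I (density 4.5≤4.8, corrosion resistance 6≥3, yield strength 870≥613, cost 25≤29).
D: not dominated (best density).
E: not dominated (best cost).
F: not dominated.
G: dominated by I (density 4.5≤6.9, corrosion resistance 6≥6, yield strength 870≥436, cost 25≤43).
H: not dominated.
I: not dominated (best yield strength).

A, D, E, F, H, I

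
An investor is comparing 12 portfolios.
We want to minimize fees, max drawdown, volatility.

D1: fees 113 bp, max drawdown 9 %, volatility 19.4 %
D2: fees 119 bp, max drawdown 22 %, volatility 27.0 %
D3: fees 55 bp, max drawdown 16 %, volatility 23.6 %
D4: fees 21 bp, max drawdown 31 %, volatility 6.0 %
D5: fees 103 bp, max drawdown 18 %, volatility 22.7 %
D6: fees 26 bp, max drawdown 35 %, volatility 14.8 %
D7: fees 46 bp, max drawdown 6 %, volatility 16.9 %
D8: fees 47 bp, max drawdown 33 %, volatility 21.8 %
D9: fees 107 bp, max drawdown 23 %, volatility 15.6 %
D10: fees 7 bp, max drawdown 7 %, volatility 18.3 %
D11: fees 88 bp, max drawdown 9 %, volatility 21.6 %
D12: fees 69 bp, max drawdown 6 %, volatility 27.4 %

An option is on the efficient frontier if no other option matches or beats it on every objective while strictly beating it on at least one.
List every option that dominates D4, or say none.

D1: worse on fees (113 vs 21).
D2: worse on fees (119 vs 21).
D3: worse on fees (55 vs 21).
D5: worse on fees (103 vs 21).
D6: worse on fees (26 vs 21).
D7: worse on fees (46 vs 21).
D8: worse on fees (47 vs 21).
D9: worse on fees (107 vs 21).
D10: worse on volatility (18.3 vs 6.0).
D11: worse on fees (88 vs 21).
D12: worse on fees (69 vs 21).
No option dominates D4.

none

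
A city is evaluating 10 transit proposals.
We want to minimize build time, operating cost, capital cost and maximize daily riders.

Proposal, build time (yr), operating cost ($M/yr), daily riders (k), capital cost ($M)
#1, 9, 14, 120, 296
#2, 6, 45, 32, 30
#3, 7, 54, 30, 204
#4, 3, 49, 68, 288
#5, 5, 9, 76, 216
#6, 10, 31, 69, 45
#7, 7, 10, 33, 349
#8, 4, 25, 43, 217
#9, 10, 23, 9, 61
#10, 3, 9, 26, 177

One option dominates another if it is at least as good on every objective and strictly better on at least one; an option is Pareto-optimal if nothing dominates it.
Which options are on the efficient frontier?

#1, #2, #4, #5, #6, #8, #9, #10

#1: not dominated (best daily riders).
#2: not dominated (best capital cost).
#3: dominated by #2 (build time 6≤7, operating cost 45≤54, daily riders 32≥30, capital cost 30≤204).
#4: not dominated.
#5: not dominated.
#6: not dominated.
#7: dominated by #5 (build time 5≤7, operating cost 9≤10, daily riders 76≥33, capital cost 216≤349).
#8: not dominated.
#9: not dominated.
#10: not dominated.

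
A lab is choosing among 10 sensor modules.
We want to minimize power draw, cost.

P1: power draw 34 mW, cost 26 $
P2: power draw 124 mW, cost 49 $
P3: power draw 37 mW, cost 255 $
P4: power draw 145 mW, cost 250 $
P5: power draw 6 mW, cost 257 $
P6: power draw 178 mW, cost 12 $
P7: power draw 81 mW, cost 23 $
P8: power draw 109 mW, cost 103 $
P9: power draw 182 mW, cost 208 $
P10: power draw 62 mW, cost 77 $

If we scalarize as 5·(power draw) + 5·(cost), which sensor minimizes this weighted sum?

P1: 5·34 + 5·26 = 300
P2: 5·124 + 5·49 = 865
P3: 5·37 + 5·255 = 1460
P4: 5·145 + 5·250 = 1975
P5: 5·6 + 5·257 = 1315
P6: 5·178 + 5·12 = 950
P7: 5·81 + 5·23 = 520
P8: 5·109 + 5·103 = 1060
P9: 5·182 + 5·208 = 1950
P10: 5·62 + 5·77 = 695
Lowest: P1 at 300.

P1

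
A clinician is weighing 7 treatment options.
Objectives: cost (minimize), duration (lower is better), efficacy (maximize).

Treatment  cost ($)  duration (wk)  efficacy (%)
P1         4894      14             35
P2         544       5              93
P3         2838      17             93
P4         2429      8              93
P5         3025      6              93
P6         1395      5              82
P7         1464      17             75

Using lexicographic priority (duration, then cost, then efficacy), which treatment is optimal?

P2

First minimize duration: best is 5, kept {P2, P6}.
Then minimize cost: best is 544, kept {P2}.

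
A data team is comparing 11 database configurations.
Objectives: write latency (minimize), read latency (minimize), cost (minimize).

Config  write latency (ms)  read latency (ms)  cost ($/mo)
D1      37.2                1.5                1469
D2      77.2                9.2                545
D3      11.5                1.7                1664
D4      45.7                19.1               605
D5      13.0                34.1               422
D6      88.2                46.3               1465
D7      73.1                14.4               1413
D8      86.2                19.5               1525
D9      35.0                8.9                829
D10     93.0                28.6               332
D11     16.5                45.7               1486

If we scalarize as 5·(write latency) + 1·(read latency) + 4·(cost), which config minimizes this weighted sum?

D5

D1: 5·37.2 + 1·1.5 + 4·1469 = 6063.5
D2: 5·77.2 + 1·9.2 + 4·545 = 2575.2
D3: 5·11.5 + 1·1.7 + 4·1664 = 6715.2
D4: 5·45.7 + 1·19.1 + 4·605 = 2667.6
D5: 5·13.0 + 1·34.1 + 4·422 = 1787.1
D6: 5·88.2 + 1·46.3 + 4·1465 = 6347.3
D7: 5·73.1 + 1·14.4 + 4·1413 = 6031.9
D8: 5·86.2 + 1·19.5 + 4·1525 = 6550.5
D9: 5·35.0 + 1·8.9 + 4·829 = 3499.9
D10: 5·93.0 + 1·28.6 + 4·332 = 1821.6
D11: 5·16.5 + 1·45.7 + 4·1486 = 6072.2
Lowest: D5 at 1787.1.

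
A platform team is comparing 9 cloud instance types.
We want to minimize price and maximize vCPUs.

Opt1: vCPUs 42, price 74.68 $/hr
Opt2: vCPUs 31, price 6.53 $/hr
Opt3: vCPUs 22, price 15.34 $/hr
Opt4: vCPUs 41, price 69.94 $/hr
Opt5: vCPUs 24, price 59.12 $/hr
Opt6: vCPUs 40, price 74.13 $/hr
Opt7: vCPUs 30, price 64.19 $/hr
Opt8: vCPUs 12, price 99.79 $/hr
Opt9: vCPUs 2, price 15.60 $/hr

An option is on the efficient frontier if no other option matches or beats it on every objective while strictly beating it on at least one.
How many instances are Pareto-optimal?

Opt1: not dominated (best vCPUs).
Opt2: not dominated (best price).
Opt3: dominated by Opt2 (vCPUs 31≥22, price 6.53≤15.34).
Opt4: not dominated.
Opt5: dominated by Opt2 (vCPUs 31≥24, price 6.53≤59.12).
Opt6: dominated by Opt4 (vCPUs 41≥40, price 69.94≤74.13).
Opt7: dominated by Opt2 (vCPUs 31≥30, price 6.53≤64.19).
Opt8: dominated by Opt1 (vCPUs 42≥12, price 74.68≤99.79).
Opt9: dominated by Opt2 (vCPUs 31≥2, price 6.53≤15.60).
Pareto-optimal: Opt1, Opt2, Opt4 → 3.

3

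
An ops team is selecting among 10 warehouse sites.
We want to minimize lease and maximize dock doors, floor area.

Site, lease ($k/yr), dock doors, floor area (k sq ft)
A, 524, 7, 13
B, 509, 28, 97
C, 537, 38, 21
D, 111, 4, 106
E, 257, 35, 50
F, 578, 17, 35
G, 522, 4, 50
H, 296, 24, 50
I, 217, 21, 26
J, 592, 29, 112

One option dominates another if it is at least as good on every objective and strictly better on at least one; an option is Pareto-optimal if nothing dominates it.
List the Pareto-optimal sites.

B, C, D, E, I, J

A: dominated by B (lease 509≤524, dock doors 28≥7, floor area 97≥13).
B: not dominated.
C: not dominated (best dock doors).
D: not dominated (best lease).
E: not dominated.
F: dominated by B (lease 509≤578, dock doors 28≥17, floor area 97≥35).
G: dominated by B (lease 509≤522, dock doors 28≥4, floor area 97≥50).
H: dominated by E (lease 257≤296, dock doors 35≥24, floor area 50≥50).
I: not dominated.
J: not dominated (best floor area).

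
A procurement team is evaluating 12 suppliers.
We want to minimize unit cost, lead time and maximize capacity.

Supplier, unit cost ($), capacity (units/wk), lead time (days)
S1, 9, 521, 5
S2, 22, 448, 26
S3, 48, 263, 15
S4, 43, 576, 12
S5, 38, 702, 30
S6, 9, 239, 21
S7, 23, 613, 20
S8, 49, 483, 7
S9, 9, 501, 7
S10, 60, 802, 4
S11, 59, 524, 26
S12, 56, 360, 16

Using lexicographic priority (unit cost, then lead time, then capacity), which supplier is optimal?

First minimize unit cost: best is 9, kept {S1, S6, S9}.
Then minimize lead time: best is 5, kept {S1}.

S1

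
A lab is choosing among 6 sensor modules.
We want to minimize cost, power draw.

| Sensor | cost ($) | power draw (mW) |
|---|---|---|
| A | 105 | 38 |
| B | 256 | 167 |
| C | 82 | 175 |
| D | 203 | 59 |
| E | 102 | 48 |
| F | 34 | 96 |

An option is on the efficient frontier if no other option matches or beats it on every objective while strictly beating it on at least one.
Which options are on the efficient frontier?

A, E, F

A: not dominated (best power draw).
B: dominated by A (cost 105≤256, power draw 38≤167).
C: dominated by F (cost 34≤82, power draw 96≤175).
D: dominated by A (cost 105≤203, power draw 38≤59).
E: not dominated.
F: not dominated (best cost).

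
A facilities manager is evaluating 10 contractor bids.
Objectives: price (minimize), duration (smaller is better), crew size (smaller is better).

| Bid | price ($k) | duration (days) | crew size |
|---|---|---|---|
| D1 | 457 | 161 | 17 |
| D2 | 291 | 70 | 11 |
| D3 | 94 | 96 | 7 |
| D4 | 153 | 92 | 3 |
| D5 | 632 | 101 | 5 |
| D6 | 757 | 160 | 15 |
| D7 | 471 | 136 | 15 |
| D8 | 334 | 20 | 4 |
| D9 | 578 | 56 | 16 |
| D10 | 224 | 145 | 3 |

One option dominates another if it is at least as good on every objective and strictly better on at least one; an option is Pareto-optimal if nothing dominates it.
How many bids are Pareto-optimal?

4

D1: dominated by D2 (price 291≤457, duration 70≤161, crew size 11≤17).
D2: not dominated.
D3: not dominated (best price).
D4: not dominated.
D5: dominated by D4 (price 153≤632, duration 92≤101, crew size 3≤5).
D6: dominated by D2 (price 291≤757, duration 70≤160, crew size 11≤15).
D7: dominated by D2 (price 291≤471, duration 70≤136, crew size 11≤15).
D8: not dominated (best duration).
D9: dominated by D8 (price 334≤578, duration 20≤56, crew size 4≤16).
D10: dominated by D4 (price 153≤224, duration 92≤145, crew size 3≤3).
Pareto-optimal: D2, D3, D4, D8 → 4.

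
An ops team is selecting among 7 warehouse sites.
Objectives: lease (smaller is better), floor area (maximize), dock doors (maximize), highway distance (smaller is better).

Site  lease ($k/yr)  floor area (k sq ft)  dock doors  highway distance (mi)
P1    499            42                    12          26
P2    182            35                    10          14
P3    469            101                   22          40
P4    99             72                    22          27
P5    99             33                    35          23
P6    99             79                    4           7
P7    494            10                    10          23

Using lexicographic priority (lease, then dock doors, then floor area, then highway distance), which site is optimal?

First minimize lease: best is 99, kept {P4, P5, P6}.
Then maximize dock doors: best is 35, kept {P5}.

P5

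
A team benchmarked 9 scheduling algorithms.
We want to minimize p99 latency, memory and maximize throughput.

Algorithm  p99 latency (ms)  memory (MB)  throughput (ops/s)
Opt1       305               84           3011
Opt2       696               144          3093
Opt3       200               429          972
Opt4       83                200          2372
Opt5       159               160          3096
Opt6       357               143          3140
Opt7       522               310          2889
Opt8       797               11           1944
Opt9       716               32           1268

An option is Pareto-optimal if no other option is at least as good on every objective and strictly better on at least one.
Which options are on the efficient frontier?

Opt1: not dominated.
Opt2: dominated by Opt6 (p99 latency 357≤696, memory 143≤144, throughput 3140≥3093).
Opt3: dominated by Opt4 (p99 latency 83≤200, memory 200≤429, throughput 2372≥972).
Opt4: not dominated (best p99 latency).
Opt5: not dominated.
Opt6: not dominated (best throughput).
Opt7: dominated by Opt1 (p99 latency 305≤522, memory 84≤310, throughput 3011≥2889).
Opt8: not dominated (best memory).
Opt9: not dominated.

Opt1, Opt4, Opt5, Opt6, Opt8, Opt9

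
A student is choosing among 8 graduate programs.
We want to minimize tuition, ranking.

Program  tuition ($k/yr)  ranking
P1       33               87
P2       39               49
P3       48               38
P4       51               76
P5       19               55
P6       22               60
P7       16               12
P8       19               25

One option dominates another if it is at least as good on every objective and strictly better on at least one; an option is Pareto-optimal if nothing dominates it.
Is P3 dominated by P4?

No

P4 vs P3: P4 is worse on tuition (51 vs 48), so it does not dominate P3.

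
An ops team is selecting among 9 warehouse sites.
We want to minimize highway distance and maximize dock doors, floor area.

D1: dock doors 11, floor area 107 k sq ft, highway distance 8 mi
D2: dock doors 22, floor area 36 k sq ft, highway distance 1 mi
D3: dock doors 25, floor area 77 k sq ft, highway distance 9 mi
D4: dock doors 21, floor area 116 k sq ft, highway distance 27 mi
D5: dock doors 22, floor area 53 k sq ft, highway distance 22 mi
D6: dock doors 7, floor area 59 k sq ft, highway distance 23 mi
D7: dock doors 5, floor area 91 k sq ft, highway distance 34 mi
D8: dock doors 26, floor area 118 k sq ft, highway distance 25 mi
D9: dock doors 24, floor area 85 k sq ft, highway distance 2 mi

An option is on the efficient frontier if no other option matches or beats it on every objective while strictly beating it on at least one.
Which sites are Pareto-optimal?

D1: not dominated.
D2: not dominated (best highway distance).
D3: not dominated.
D4: dominated by D8 (dock doors 26≥21, floor area 118≥116, highway distance 25≤27).
D5: dominated by D3 (dock doors 25≥22, floor area 77≥53, highway distance 9≤22).
D6: dominated by D1 (dock doors 11≥7, floor area 107≥59, highway distance 8≤23).
D7: dominated by D1 (dock doors 11≥5, floor area 107≥91, highway distance 8≤34).
D8: not dominated (best dock doors).
D9: not dominated.

D1, D2, D3, D8, D9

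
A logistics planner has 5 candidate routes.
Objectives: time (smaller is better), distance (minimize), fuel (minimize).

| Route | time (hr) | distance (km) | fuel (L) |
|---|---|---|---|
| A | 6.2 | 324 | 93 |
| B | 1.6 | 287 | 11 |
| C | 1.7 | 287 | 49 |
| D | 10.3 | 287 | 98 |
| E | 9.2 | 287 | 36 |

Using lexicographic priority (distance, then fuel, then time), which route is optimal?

First minimize distance: best is 287, kept {B, C, D, E}.
Then minimize fuel: best is 11, kept {B}.

B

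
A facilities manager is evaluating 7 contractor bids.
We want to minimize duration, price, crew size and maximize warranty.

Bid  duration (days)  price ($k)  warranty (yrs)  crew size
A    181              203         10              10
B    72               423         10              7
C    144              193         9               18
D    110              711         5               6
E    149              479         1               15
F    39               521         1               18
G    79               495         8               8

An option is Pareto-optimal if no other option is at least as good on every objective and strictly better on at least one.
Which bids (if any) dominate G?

B

B: duration 72≤79, price 423≤495, warranty 10≥8, crew size 7≤8 — dominates G.
Others (A, C, D, E, F) are each worse than G on at least one objective.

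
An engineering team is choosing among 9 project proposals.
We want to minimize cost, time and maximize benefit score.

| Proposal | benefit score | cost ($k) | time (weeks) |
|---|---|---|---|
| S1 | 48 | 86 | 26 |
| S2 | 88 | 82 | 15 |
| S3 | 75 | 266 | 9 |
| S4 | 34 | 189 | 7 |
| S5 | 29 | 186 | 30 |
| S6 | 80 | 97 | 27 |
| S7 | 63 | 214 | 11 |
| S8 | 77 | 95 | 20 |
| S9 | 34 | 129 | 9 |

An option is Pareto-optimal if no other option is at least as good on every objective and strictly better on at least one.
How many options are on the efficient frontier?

5

S1: dominated by S2 (benefit score 88≥48, cost 82≤86, time 15≤26).
S2: not dominated (best benefit score).
S3: not dominated.
S4: not dominated (best time).
S5: dominated by S1 (benefit score 48≥29, cost 86≤186, time 26≤30).
S6: dominated by S2 (benefit score 88≥80, cost 82≤97, time 15≤27).
S7: not dominated.
S8: dominated by S2 (benefit score 88≥77, cost 82≤95, time 15≤20).
S9: not dominated.
Pareto-optimal: S2, S3, S4, S7, S9 → 5.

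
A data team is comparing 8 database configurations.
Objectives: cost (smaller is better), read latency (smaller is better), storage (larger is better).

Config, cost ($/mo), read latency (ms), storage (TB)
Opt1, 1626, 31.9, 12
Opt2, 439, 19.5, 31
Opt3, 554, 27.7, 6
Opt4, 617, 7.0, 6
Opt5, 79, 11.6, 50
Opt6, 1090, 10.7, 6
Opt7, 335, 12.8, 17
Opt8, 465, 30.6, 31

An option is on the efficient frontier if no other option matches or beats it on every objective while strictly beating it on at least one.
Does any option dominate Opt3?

Opt2 vs Opt3: cost 439≤554, read latency 19.5≤27.7, storage 31≥6 — Opt2 is at least as good on every objective and strictly better on at least one, so Opt2 dominates Opt3.

Yes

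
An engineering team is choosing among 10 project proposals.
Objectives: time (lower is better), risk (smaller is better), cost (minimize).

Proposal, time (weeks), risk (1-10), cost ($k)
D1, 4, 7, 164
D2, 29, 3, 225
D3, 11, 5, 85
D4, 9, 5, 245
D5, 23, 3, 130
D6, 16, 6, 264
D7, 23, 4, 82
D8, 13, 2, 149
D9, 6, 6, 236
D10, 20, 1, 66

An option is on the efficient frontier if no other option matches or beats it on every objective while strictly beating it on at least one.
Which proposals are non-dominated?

D1: not dominated (best time).
D2: dominated by D5 (time 23≤29, risk 3≤3, cost 130≤225).
D3: not dominated.
D4: not dominated.
D5: dominated by D10 (time 20≤23, risk 1≤3, cost 66≤130).
D6: dominated by D3 (time 11≤16, risk 5≤6, cost 85≤264).
D7: dominated by D10 (time 20≤23, risk 1≤4, cost 66≤82).
D8: not dominated.
D9: not dominated.
D10: not dominated (best risk).

D1, D3, D4, D8, D9, D10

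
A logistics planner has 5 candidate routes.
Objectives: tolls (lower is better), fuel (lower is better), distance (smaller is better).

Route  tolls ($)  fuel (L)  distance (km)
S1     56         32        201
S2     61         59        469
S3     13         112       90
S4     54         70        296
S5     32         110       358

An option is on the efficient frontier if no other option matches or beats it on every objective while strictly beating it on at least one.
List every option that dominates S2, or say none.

S1: tolls 56≤61, fuel 32≤59, distance 201≤469 — dominates S2.
Others (S3, S4, S5) are each worse than S2 on at least one objective.

S1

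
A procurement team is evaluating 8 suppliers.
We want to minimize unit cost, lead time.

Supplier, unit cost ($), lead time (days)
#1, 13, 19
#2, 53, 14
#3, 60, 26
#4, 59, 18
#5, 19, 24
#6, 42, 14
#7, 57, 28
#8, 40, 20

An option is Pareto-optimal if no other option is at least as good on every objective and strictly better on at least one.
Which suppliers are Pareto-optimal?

#1, #6

#1: not dominated (best unit cost).
#2: dominated by #6 (unit cost 42≤53, lead time 14≤14).
#3: dominated by #1 (unit cost 13≤60, lead time 19≤26).
#4: dominated by #2 (unit cost 53≤59, lead time 14≤18).
#5: dominated by #1 (unit cost 13≤19, lead time 19≤24).
#6: not dominated.
#7: dominated by #1 (unit cost 13≤57, lead time 19≤28).
#8: dominated by #1 (unit cost 13≤40, lead time 19≤20).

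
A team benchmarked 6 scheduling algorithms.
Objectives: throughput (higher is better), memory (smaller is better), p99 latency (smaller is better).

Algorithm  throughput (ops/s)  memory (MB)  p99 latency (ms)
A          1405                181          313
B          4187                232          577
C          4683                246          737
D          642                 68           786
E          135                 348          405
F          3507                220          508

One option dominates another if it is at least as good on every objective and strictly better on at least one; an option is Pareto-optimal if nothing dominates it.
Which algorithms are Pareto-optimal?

A, B, C, D, F

A: not dominated (best p99 latency).
B: not dominated.
C: not dominated (best throughput).
D: not dominated (best memory).
E: dominated by A (throughput 1405≥135, memory 181≤348, p99 latency 313≤405).
F: not dominated.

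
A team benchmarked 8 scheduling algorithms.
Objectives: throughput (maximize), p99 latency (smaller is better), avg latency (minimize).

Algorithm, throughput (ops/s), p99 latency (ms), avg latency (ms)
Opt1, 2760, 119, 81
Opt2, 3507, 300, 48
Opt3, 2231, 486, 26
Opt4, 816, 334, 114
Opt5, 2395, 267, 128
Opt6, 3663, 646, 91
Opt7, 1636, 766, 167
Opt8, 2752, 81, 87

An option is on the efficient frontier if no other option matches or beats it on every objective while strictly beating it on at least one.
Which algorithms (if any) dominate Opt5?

Opt1: throughput 2760≥2395, p99 latency 119≤267, avg latency 81≤128 — dominates Opt5.
Opt8: throughput 2752≥2395, p99 latency 81≤267, avg latency 87≤128 — dominates Opt5.
Others (Opt2, Opt3, Opt4, Opt6, Opt7) are each worse than Opt5 on at least one objective.

Opt1, Opt8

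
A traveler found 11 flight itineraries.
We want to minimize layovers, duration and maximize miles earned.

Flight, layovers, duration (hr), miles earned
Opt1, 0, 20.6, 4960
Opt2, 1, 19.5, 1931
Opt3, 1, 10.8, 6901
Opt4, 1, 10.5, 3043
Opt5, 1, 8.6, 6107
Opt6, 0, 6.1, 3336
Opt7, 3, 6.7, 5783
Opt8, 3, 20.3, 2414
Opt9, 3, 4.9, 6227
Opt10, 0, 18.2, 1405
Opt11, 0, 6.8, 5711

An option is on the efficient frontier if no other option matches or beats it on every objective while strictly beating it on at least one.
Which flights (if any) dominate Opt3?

none

Opt1: worse on duration (20.6 vs 10.8).
Opt2: worse on duration (19.5 vs 10.8).
Opt4: worse on miles earned (3043 vs 6901).
Opt5: worse on miles earned (6107 vs 6901).
Opt6: worse on miles earned (3336 vs 6901).
Opt7: worse on layovers (3 vs 1).
Opt8: worse on layovers (3 vs 1).
Opt9: worse on layovers (3 vs 1).
Opt10: worse on duration (18.2 vs 10.8).
Opt11: worse on miles earned (5711 vs 6901).
No option dominates Opt3.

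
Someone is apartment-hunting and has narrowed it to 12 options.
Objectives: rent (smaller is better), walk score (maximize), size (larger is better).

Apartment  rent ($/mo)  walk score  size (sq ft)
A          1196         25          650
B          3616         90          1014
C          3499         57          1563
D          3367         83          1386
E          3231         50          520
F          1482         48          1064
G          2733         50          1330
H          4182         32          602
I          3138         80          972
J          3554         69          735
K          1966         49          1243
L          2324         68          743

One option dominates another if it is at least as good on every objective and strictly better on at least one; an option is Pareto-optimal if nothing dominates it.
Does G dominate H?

G vs H: rent 2733≤4182, walk score 50≥32, size 1330≥602 — G is at least as good on every objective with at least one strict improvement.

Yes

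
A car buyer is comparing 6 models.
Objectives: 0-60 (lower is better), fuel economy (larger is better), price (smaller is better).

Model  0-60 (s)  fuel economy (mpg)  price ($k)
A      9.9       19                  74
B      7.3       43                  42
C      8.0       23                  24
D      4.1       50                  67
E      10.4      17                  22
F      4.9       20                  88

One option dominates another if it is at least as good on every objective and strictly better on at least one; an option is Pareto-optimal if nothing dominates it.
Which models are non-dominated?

A: dominated by B (0-60 7.3≤9.9, fuel economy 43≥19, price 42≤74).
B: not dominated.
C: not dominated.
D: not dominated (best 0-60).
E: not dominated (best price).
F: dominated by D (0-60 4.1≤4.9, fuel economy 50≥20, price 67≤88).

B, C, D, E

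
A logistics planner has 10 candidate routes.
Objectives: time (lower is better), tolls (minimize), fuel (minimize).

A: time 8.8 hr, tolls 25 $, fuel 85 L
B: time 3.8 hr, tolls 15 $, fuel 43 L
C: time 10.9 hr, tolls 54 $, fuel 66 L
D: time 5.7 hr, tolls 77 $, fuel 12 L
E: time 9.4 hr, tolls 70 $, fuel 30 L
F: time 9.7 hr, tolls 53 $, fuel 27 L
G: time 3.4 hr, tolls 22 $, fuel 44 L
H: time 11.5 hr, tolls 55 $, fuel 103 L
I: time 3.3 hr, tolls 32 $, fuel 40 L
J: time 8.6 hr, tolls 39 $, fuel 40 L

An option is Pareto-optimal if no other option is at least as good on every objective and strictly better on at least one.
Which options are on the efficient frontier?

A: dominated by B (time 3.8≤8.8, tolls 15≤25, fuel 43≤85).
B: not dominated (best tolls).
C: dominated by B (time 3.8≤10.9, tolls 15≤54, fuel 43≤66).
D: not dominated (best fuel).
E: not dominated.
F: not dominated.
G: not dominated.
H: dominated by A (time 8.8≤11.5, tolls 25≤55, fuel 85≤103).
I: not dominated (best time).
J: dominated by I (time 3.3≤8.6, tolls 32≤39, fuel 40≤40).

B, D, E, F, G, I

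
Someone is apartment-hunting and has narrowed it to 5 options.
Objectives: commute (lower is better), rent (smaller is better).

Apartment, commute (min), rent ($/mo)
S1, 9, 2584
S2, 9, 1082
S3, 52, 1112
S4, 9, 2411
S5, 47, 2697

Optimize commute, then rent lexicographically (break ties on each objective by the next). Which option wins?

First minimize commute: best is 9, kept {S1, S2, S4}.
Then minimize rent: best is 1082, kept {S2}.

S2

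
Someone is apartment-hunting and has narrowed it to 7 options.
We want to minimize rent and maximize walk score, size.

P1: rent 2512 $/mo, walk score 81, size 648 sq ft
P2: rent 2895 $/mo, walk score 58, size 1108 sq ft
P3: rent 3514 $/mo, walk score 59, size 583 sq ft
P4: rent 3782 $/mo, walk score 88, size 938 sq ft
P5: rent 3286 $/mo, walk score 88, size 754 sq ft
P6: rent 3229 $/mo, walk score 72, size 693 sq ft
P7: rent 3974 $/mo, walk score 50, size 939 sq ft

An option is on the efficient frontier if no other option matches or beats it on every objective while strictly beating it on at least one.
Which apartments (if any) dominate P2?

none

P1: worse on size (648 vs 1108).
P3: worse on rent (3514 vs 2895).
P4: worse on rent (3782 vs 2895).
P5: worse on rent (3286 vs 2895).
P6: worse on rent (3229 vs 2895).
P7: worse on rent (3974 vs 2895).
No option dominates P2.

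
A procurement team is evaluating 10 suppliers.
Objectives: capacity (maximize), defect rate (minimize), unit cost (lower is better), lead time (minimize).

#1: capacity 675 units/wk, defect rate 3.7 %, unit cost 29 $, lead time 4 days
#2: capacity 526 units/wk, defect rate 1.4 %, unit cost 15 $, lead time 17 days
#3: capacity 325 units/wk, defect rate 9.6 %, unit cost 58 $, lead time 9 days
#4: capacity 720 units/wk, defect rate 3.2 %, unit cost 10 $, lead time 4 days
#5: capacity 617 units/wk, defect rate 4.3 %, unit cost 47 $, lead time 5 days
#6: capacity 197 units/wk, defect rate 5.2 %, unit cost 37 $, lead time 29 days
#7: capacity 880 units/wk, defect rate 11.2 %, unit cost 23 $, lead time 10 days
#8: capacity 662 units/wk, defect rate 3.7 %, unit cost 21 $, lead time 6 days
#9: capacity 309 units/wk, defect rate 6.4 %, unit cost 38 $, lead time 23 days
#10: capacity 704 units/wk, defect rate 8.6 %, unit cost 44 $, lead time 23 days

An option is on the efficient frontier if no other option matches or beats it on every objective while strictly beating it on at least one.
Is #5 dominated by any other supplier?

Yes

#1 vs #5: capacity 675≥617, defect rate 3.7≤4.3, unit cost 29≤47, lead time 4≤5 — #1 is at least as good on every objective and strictly better on at least one, so #1 dominates #5.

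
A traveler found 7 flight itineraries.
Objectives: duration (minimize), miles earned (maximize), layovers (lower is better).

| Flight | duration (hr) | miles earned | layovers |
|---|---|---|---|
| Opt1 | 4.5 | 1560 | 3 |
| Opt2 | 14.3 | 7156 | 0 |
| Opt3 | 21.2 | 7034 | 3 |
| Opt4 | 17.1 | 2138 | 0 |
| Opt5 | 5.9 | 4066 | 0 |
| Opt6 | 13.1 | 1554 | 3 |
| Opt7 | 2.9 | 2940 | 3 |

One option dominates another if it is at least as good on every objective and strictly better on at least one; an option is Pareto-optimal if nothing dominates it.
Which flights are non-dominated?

Opt2, Opt5, Opt7

Opt1: dominated by Opt7 (duration 2.9≤4.5, miles earned 2940≥1560, layovers 3≤3).
Opt2: not dominated (best miles earned).
Opt3: dominated by Opt2 (duration 14.3≤21.2, miles earned 7156≥7034, layovers 0≤3).
Opt4: dominated by Opt2 (duration 14.3≤17.1, miles earned 7156≥2138, layovers 0≤0).
Opt5: not dominated.
Opt6: dominated by Opt1 (duration 4.5≤13.1, miles earned 1560≥1554, layovers 3≤3).
Opt7: not dominated (best duration).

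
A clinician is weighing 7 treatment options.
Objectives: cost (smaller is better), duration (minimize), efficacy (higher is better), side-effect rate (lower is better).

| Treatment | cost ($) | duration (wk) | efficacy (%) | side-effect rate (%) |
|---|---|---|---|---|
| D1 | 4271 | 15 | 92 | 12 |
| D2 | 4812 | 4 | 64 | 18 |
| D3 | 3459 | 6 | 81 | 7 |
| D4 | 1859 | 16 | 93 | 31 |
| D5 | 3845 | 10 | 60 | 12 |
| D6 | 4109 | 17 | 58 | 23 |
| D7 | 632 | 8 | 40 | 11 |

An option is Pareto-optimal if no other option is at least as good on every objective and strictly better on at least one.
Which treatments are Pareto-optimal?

D1, D2, D3, D4, D7

D1: not dominated.
D2: not dominated (best duration).
D3: not dominated (best side-effect rate).
D4: not dominated (best efficacy).
D5: dominated by D3 (cost 3459≤3845, duration 6≤10, efficacy 81≥60, side-effect rate 7≤12).
D6: dominated by D3 (cost 3459≤4109, duration 6≤17, efficacy 81≥58, side-effect rate 7≤23).
D7: not dominated (best cost).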